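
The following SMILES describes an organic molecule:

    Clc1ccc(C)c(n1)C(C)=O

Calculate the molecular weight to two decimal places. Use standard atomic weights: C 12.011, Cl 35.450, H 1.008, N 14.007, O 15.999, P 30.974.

169.61 g/mol

First, the molecular formula is C8H8ClNO (counting implicit H from valence).
  C: 8 × 12.011 = 96.088
  Cl: 1 × 35.450 = 35.450
  H: 8 × 1.008 = 8.064
  N: 1 × 14.007 = 14.007
  O: 1 × 15.999 = 15.999
Sum: 8×12.011 + 1×35.450 + 8×1.008 + 1×14.007 + 1×15.999 = 169.608 → 169.61 g/mol.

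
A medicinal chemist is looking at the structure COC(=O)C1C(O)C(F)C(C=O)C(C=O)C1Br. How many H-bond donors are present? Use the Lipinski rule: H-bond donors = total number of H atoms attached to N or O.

1

Donors: find every N or O and count the H atoms it carries.
  atom 2 (O): bond orders sum to 2 → 0 H
  atom 4 (O): bond orders sum to 2 → 0 H
  atom 7 (O): bond orders sum to 1 → 1 H
  atom 12 (O): bond orders sum to 2 → 0 H
  atom 15 (O): bond orders sum to 2 → 0 H
Lipinski HBD = 1.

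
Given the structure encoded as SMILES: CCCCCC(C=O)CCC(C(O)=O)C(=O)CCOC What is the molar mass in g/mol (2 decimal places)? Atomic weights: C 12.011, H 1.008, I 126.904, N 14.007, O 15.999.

286.37 g/mol

First, the molecular formula is C15H26O5 (counting implicit H from valence).
  C: 15 × 12.011 = 180.165
  H: 26 × 1.008 = 26.208
  O: 5 × 15.999 = 79.995
Sum: 15×12.011 + 26×1.008 + 5×15.999 = 286.368 → 286.37 g/mol.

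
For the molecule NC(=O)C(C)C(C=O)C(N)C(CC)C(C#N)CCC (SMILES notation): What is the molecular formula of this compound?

Walk through each heavy atom and fill implicit hydrogens from standard valence (C 4, N 3, O 2, S 2, halogen 1):
  atom 1: N, bond orders sum to 1 (valence 3) → 2 H
  atom 2: C, bond orders sum to 4 (valence 4) → 0 H
  atom 3: O, bond orders sum to 2 (valence 2) → 0 H
  atom 4: C, bond orders sum to 3 (valence 4) → 1 H
  atom 5: C, bond orders sum to 1 (valence 4) → 3 H
  atom 6: C, bond orders sum to 3 (valence 4) → 1 H
  atom 7: C, bond orders sum to 3 (valence 4) → 1 H
  atom 8: O, bond orders sum to 2 (valence 2) → 0 H
  atom 9: C, bond orders sum to 3 (valence 4) → 1 H
  atom 10: N, bond orders sum to 1 (valence 3) → 2 H
  atom 11: C, bond orders sum to 3 (valence 4) → 1 H
  atom 12: C, bond orders sum to 2 (valence 4) → 2 H
  atom 13: C, bond orders sum to 1 (valence 4) → 3 H
  atom 14: C, bond orders sum to 3 (valence 4) → 1 H
  atom 15: C, bond orders sum to 4 (valence 4) → 0 H
  atom 16: N, bond orders sum to 3 (valence 3) → 0 H
  atom 17: C, bond orders sum to 2 (valence 4) → 2 H
  atom 18: C, bond orders sum to 2 (valence 4) → 2 H
  atom 19: C, bond orders sum to 1 (valence 4) → 3 H
Totals → C:14, H:25, N:3, O:2.
In Hill order: C14H25N3O2.

C14H25N3O2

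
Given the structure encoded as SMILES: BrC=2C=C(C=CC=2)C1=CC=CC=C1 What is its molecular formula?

Walk through each heavy atom and fill implicit hydrogens from standard valence (C 4, N 3, O 2, S 2, halogen 1):
  atom 1: Br (halogen, monovalent) → 0 H
  atom 2: C, bond orders sum to 4 (valence 4) → 0 H
  atom 3: C, bond orders sum to 3 (valence 4) → 1 H
  atom 4: C, bond orders sum to 4 (valence 4) → 0 H
  atom 5: C, bond orders sum to 3 (valence 4) → 1 H
  atom 6: C, bond orders sum to 3 (valence 4) → 1 H
  atom 7: C, bond orders sum to 3 (valence 4) → 1 H
  atom 8: C, bond orders sum to 4 (valence 4) → 0 H
  atom 9: C, bond orders sum to 3 (valence 4) → 1 H
  atom 10: C, bond orders sum to 3 (valence 4) → 1 H
  atom 11: C, bond orders sum to 3 (valence 4) → 1 H
  atom 12: C, bond orders sum to 3 (valence 4) → 1 H
  atom 13: C, bond orders sum to 3 (valence 4) → 1 H
Totals → C:12, H:9, Br:1.
In Hill order: C12H9Br.

C12H9Br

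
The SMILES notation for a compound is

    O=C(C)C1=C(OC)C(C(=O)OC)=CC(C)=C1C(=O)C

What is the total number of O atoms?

5

Scan the SMILES for O atoms (remember two-letter symbols like Cl and Br are single atoms).
Oxygen count: 5.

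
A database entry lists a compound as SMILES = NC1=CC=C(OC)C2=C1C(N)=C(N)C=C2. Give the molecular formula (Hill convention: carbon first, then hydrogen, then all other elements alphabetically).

Walk through each heavy atom and fill implicit hydrogens from standard valence (C 4, N 3, O 2, S 2, halogen 1):
  atom 1: N, bond orders sum to 1 (valence 3) → 2 H
  atom 2: C, bond orders sum to 4 (valence 4) → 0 H
  atom 3: C, bond orders sum to 3 (valence 4) → 1 H
  atom 4: C, bond orders sum to 3 (valence 4) → 1 H
  atom 5: C, bond orders sum to 4 (valence 4) → 0 H
  atom 6: O, bond orders sum to 2 (valence 2) → 0 H
  atom 7: C, bond orders sum to 1 (valence 4) → 3 H
  atom 8: C, bond orders sum to 4 (valence 4) → 0 H
  atom 9: C, bond orders sum to 4 (valence 4) → 0 H
  atom 10: C, bond orders sum to 4 (valence 4) → 0 H
  atom 11: N, bond orders sum to 1 (valence 3) → 2 H
  atom 12: C, bond orders sum to 4 (valence 4) → 0 H
  atom 13: N, bond orders sum to 1 (valence 3) → 2 H
  atom 14: C, bond orders sum to 3 (valence 4) → 1 H
  atom 15: C, bond orders sum to 3 (valence 4) → 1 H
Totals → C:11, H:13, N:3, O:1.
In Hill order: C11H13N3O.

C11H13N3O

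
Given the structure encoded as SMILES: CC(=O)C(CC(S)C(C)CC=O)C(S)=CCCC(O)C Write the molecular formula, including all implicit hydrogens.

Walk through each heavy atom and fill implicit hydrogens from standard valence (C 4, N 3, O 2, S 2, halogen 1):
  atom 1: C, bond orders sum to 1 (valence 4) → 3 H
  atom 2: C, bond orders sum to 4 (valence 4) → 0 H
  atom 3: O, bond orders sum to 2 (valence 2) → 0 H
  atom 4: C, bond orders sum to 3 (valence 4) → 1 H
  atom 5: C, bond orders sum to 2 (valence 4) → 2 H
  atom 6: C, bond orders sum to 3 (valence 4) → 1 H
  atom 7: S, bond orders sum to 1 (valence 2) → 1 H
  atom 8: C, bond orders sum to 3 (valence 4) → 1 H
  atom 9: C, bond orders sum to 1 (valence 4) → 3 H
  atom 10: C, bond orders sum to 2 (valence 4) → 2 H
  atom 11: C, bond orders sum to 3 (valence 4) → 1 H
  atom 12: O, bond orders sum to 2 (valence 2) → 0 H
  atom 13: C, bond orders sum to 4 (valence 4) → 0 H
  atom 14: S, bond orders sum to 1 (valence 2) → 1 H
  atom 15: C, bond orders sum to 3 (valence 4) → 1 H
  atom 16: C, bond orders sum to 2 (valence 4) → 2 H
  atom 17: C, bond orders sum to 2 (valence 4) → 2 H
  atom 18: C, bond orders sum to 3 (valence 4) → 1 H
  atom 19: O, bond orders sum to 1 (valence 2) → 1 H
  atom 20: C, bond orders sum to 1 (valence 4) → 3 H
Totals → C:15, H:26, O:3, S:2.
In Hill order: C15H26O3S2.

C15H26O3S2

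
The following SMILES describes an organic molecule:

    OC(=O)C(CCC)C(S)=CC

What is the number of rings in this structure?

0

In SMILES, each pair of matching ring-closure digits denotes one ring-closing bond; the number of such bonds equals the number of independent rings.
Ring-closure bonds here: 0.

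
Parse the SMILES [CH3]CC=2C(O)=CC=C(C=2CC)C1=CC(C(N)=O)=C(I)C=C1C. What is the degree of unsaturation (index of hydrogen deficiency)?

9

Degree of unsaturation = (number of rings) + (number of π bonds).
Ring closures in the SMILES: 2.
π bonds: 7 double bonds (each 1 DoU) → 7 DoU from unsaturation.
Total DoU = 2 + 7 = 9.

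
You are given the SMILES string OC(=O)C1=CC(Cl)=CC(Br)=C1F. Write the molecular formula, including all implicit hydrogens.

C7H3BrClFO2

Walk through each heavy atom and fill implicit hydrogens from standard valence (C 4, N 3, O 2, S 2, halogen 1):
  atom 1: O, bond orders sum to 1 (valence 2) → 1 H
  atom 2: C, bond orders sum to 4 (valence 4) → 0 H
  atom 3: O, bond orders sum to 2 (valence 2) → 0 H
  atom 4: C, bond orders sum to 4 (valence 4) → 0 H
  atom 5: C, bond orders sum to 3 (valence 4) → 1 H
  atom 6: C, bond orders sum to 4 (valence 4) → 0 H
  atom 7: Cl (halogen, monovalent) → 0 H
  atom 8: C, bond orders sum to 3 (valence 4) → 1 H
  atom 9: C, bond orders sum to 4 (valence 4) → 0 H
  atom 10: Br (halogen, monovalent) → 0 H
  atom 11: C, bond orders sum to 4 (valence 4) → 0 H
  atom 12: F (halogen, monovalent) → 0 H
Totals → C:7, H:3, Br:1, Cl:1, F:1, O:2.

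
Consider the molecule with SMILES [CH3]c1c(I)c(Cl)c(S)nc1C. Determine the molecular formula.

Walk through each heavy atom and fill implicit hydrogens from standard valence (C 4, N 3, O 2, S 2, halogen 1); for lowercase aromatic atoms, an aromatic c carries 1 H when it has two neighbours and 0 H with three, and aromatic n carries 0 H:
  atom 1: C with explicit H count 3
  atom 2: aromatic c, 3 neighbours → 0 H
  atom 3: aromatic c, 3 neighbours → 0 H
  atom 4: I (halogen, monovalent) → 0 H
  atom 5: aromatic c, 3 neighbours → 0 H
  atom 6: Cl (halogen, monovalent) → 0 H
  atom 7: aromatic c, 3 neighbours → 0 H
  atom 8: S, bond orders sum to 1 (valence 2) → 1 H
  atom 9: aromatic n, 2 neighbours → 0 H
  atom 10: aromatic c, 3 neighbours → 0 H
  atom 11: C, bond orders sum to 1 (valence 4) → 3 H
Totals → C:7, H:7, Cl:1, I:1, N:1, S:1.
In Hill order: C7H7ClINS.

C7H7ClINS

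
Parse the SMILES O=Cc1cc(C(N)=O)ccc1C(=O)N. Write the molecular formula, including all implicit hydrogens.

C9H8N2O3

Walk through each heavy atom and fill implicit hydrogens from standard valence (C 4, N 3, O 2, S 2, halogen 1); for lowercase aromatic atoms, an aromatic c carries 1 H when it has two neighbours and 0 H with three, and aromatic n carries 0 H:
  atom 1: O, bond orders sum to 2 (valence 2) → 0 H
  atom 2: C, bond orders sum to 3 (valence 4) → 1 H
  atom 3: aromatic c, 3 neighbours → 0 H
  atom 4: aromatic c, 2 neighbours → 1 H
  atom 5: aromatic c, 3 neighbours → 0 H
  atom 6: C, bond orders sum to 4 (valence 4) → 0 H
  atom 7: N, bond orders sum to 1 (valence 3) → 2 H
  atom 8: O, bond orders sum to 2 (valence 2) → 0 H
  atom 9: aromatic c, 2 neighbours → 1 H
  atom 10: aromatic c, 2 neighbours → 1 H
  atom 11: aromatic c, 3 neighbours → 0 H
  atom 12: C, bond orders sum to 4 (valence 4) → 0 H
  atom 13: O, bond orders sum to 2 (valence 2) → 0 H
  atom 14: N, bond orders sum to 1 (valence 3) → 2 H
Totals → C:9, H:8, N:2, O:3.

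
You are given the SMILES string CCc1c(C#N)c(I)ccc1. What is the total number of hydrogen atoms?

8

Walk through each heavy atom and fill implicit hydrogens from standard valence (C 4, N 3, O 2, S 2, halogen 1); for lowercase aromatic atoms, an aromatic c carries 1 H when it has two neighbours and 0 H with three, and aromatic n carries 0 H:
  atom 1: C, bond orders sum to 1 (valence 4) → 3 H
  atom 2: C, bond orders sum to 2 (valence 4) → 2 H
  atom 3: aromatic c, 3 neighbours → 0 H
  atom 4: aromatic c, 3 neighbours → 0 H
  atom 5: C, bond orders sum to 4 (valence 4) → 0 H
  atom 6: N, bond orders sum to 3 (valence 3) → 0 H
  atom 7: aromatic c, 3 neighbours → 0 H
  atom 8: I (halogen, monovalent) → 0 H
  atom 9: aromatic c, 2 neighbours → 1 H
  atom 10: aromatic c, 2 neighbours → 1 H
  atom 11: aromatic c, 2 neighbours → 1 H
Total hydrogens: 8.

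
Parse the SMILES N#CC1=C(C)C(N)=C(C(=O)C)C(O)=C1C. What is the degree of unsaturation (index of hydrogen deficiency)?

7

Degree of unsaturation = (number of rings) + (number of π bonds).
Ring closures in the SMILES: 1.
π bonds: 4 double bonds (each 1 DoU), 1 triple bond (each 2 DoU) → 6 DoU from unsaturation.
Total DoU = 1 + 6 = 7.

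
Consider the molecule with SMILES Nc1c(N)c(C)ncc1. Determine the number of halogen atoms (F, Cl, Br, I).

Scan the SMILES for the halogen motif — none present.
Groups that are present: 2 primary amine.

0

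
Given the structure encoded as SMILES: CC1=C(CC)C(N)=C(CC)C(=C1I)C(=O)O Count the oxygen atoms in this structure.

Scan the SMILES for O atoms (remember two-letter symbols like Cl and Br are single atoms).
Oxygen count: 2.

2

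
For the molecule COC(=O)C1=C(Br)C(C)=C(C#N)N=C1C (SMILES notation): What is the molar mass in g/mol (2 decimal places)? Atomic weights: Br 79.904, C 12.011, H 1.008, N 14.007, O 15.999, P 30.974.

269.10 g/mol

First, the molecular formula is C10H9BrN2O2 (counting implicit H from valence).
  Br: 1 × 79.904 = 79.904
  C: 10 × 12.011 = 120.110
  H: 9 × 1.008 = 9.072
  N: 2 × 14.007 = 28.014
  O: 2 × 15.999 = 31.998
Sum: 1×79.904 + 10×12.011 + 9×1.008 + 2×14.007 + 2×15.999 = 269.098 → 269.10 g/mol.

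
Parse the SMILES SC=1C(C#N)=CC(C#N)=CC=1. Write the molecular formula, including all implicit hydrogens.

Walk through each heavy atom and fill implicit hydrogens from standard valence (C 4, N 3, O 2, S 2, halogen 1):
  atom 1: S, bond orders sum to 1 (valence 2) → 1 H
  atom 2: C, bond orders sum to 4 (valence 4) → 0 H
  atom 3: C, bond orders sum to 4 (valence 4) → 0 H
  atom 4: C, bond orders sum to 4 (valence 4) → 0 H
  atom 5: N, bond orders sum to 3 (valence 3) → 0 H
  atom 6: C, bond orders sum to 3 (valence 4) → 1 H
  atom 7: C, bond orders sum to 4 (valence 4) → 0 H
  atom 8: C, bond orders sum to 4 (valence 4) → 0 H
  atom 9: N, bond orders sum to 3 (valence 3) → 0 H
  atom 10: C, bond orders sum to 3 (valence 4) → 1 H
  atom 11: C, bond orders sum to 3 (valence 4) → 1 H
Totals → C:8, H:4, N:2, S:1.
In Hill order: C8H4N2S.

C8H4N2S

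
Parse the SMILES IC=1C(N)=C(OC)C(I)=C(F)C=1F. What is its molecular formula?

C7H5F2I2NO

Walk through each heavy atom and fill implicit hydrogens from standard valence (C 4, N 3, O 2, S 2, halogen 1):
  atom 1: I (halogen, monovalent) → 0 H
  atom 2: C, bond orders sum to 4 (valence 4) → 0 H
  atom 3: C, bond orders sum to 4 (valence 4) → 0 H
  atom 4: N, bond orders sum to 1 (valence 3) → 2 H
  atom 5: C, bond orders sum to 4 (valence 4) → 0 H
  atom 6: O, bond orders sum to 2 (valence 2) → 0 H
  atom 7: C, bond orders sum to 1 (valence 4) → 3 H
  atom 8: C, bond orders sum to 4 (valence 4) → 0 H
  atom 9: I (halogen, monovalent) → 0 H
  atom 10: C, bond orders sum to 4 (valence 4) → 0 H
  atom 11: F (halogen, monovalent) → 0 H
  atom 12: C, bond orders sum to 4 (valence 4) → 0 H
  atom 13: F (halogen, monovalent) → 0 H
Totals → C:7, H:5, F:2, I:2, N:1, O:1.
In Hill order: C7H5F2I2NO.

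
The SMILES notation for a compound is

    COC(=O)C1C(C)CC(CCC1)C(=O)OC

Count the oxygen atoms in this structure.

4

Scan the SMILES for O atoms (remember two-letter symbols like Cl and Br are single atoms).
Oxygen count: 4.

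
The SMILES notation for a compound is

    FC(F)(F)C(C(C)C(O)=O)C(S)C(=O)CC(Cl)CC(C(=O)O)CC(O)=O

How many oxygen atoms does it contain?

Scan the SMILES for O atoms (remember two-letter symbols like Cl and Br are single atoms).
Oxygen count: 7.

7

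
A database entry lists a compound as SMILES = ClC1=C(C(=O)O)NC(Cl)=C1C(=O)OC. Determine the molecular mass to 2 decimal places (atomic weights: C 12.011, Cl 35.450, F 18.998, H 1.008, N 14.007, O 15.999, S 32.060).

238.02 g/mol

First, the molecular formula is C7H5Cl2NO4 (counting implicit H from valence).
  C: 7 × 12.011 = 84.077
  Cl: 2 × 35.450 = 70.900
  H: 5 × 1.008 = 5.040
  N: 1 × 14.007 = 14.007
  O: 4 × 15.999 = 63.996
Sum: 7×12.011 + 2×35.450 + 5×1.008 + 1×14.007 + 4×15.999 = 238.020 → 238.02 g/mol.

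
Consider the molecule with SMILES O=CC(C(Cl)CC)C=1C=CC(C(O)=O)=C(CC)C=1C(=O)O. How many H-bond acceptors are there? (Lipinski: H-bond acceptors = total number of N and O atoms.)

5

N atoms: 0; O atoms: 5.
Lipinski HBA = 0 + 5 = 5.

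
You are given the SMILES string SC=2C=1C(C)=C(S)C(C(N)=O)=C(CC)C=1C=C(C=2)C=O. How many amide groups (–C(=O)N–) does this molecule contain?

1

The amide motif appears at heavy-atom position 9 in the SMILES.
Other groups present: 1 aldehyde, 2 thiol.
Amide count: 1.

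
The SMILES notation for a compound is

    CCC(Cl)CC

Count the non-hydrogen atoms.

6

Every atom symbol written in the SMILES (organic subset) is one heavy atom; implicit H are not written.
Heavy atoms by element → C:5, Cl:1.
Total: 6.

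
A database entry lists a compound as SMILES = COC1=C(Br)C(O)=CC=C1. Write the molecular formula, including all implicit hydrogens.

Walk through each heavy atom and fill implicit hydrogens from standard valence (C 4, N 3, O 2, S 2, halogen 1):
  atom 1: C, bond orders sum to 1 (valence 4) → 3 H
  atom 2: O, bond orders sum to 2 (valence 2) → 0 H
  atom 3: C, bond orders sum to 4 (valence 4) → 0 H
  atom 4: C, bond orders sum to 4 (valence 4) → 0 H
  atom 5: Br (halogen, monovalent) → 0 H
  atom 6: C, bond orders sum to 4 (valence 4) → 0 H
  atom 7: O, bond orders sum to 1 (valence 2) → 1 H
  atom 8: C, bond orders sum to 3 (valence 4) → 1 H
  atom 9: C, bond orders sum to 3 (valence 4) → 1 H
  atom 10: C, bond orders sum to 3 (valence 4) → 1 H
Totals → C:7, H:7, Br:1, O:2.

C7H7BrO2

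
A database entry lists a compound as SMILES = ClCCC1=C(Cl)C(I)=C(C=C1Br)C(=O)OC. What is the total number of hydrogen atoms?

Walk through each heavy atom and fill implicit hydrogens from standard valence (C 4, N 3, O 2, S 2, halogen 1):
  atom 1: Cl (halogen, monovalent) → 0 H
  atom 2: C, bond orders sum to 2 (valence 4) → 2 H
  atom 3: C, bond orders sum to 2 (valence 4) → 2 H
  atom 4: C, bond orders sum to 4 (valence 4) → 0 H
  atom 5: C, bond orders sum to 4 (valence 4) → 0 H
  atom 6: Cl (halogen, monovalent) → 0 H
  atom 7: C, bond orders sum to 4 (valence 4) → 0 H
  atom 8: I (halogen, monovalent) → 0 H
  atom 9: C, bond orders sum to 4 (valence 4) → 0 H
  atom 10: C, bond orders sum to 3 (valence 4) → 1 H
  atom 11: C, bond orders sum to 4 (valence 4) → 0 H
  atom 12: Br (halogen, monovalent) → 0 H
  atom 13: C, bond orders sum to 4 (valence 4) → 0 H
  atom 14: O, bond orders sum to 2 (valence 2) → 0 H
  atom 15: O, bond orders sum to 2 (valence 2) → 0 H
  atom 16: C, bond orders sum to 1 (valence 4) → 3 H
Total hydrogens: 8.

8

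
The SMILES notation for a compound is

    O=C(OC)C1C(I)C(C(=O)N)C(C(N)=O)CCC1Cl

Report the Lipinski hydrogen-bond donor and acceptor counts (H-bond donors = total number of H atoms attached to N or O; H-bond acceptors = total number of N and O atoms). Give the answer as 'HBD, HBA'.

Donors: find every N or O and count the H atoms it carries.
  atom 1 (O): bond orders sum to 2 → 0 H
  atom 3 (O): bond orders sum to 2 → 0 H
  atom 10 (O): bond orders sum to 2 → 0 H
  atom 11 (N): bond orders sum to 1 → 2 H
  atom 14 (N): bond orders sum to 1 → 2 H
  atom 15 (O): bond orders sum to 2 → 0 H
Lipinski HBD = 4.
Acceptors: N atoms = 2, O atoms = 4 → HBA = 6.

4, 6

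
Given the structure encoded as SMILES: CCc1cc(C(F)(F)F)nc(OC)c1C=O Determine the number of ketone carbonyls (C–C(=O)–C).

0

Scan the SMILES for the ketone motif — none present.
Groups that are present: 1 aldehyde, 1 ether.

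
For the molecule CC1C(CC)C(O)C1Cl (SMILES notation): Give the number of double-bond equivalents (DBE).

1

Molecular formula: C7H13ClO.
DoU = (2C + 2 + N − H − X) / 2, where X is the halogen count and O/S are ignored.
    = (2·7 + 2 + 0 − 13 − 1) / 2 = 2 / 2 = 1.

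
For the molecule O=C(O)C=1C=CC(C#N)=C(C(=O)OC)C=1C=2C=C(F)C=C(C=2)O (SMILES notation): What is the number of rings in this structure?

2

In SMILES, each pair of matching ring-closure digits denotes one ring-closing bond; the number of such bonds equals the number of independent rings.
Ring-closure bonds here: 2.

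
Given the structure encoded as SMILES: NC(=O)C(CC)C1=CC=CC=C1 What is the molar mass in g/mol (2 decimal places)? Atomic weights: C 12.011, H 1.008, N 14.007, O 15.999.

First, the molecular formula is C10H13NO (counting implicit H from valence).
  C: 10 × 12.011 = 120.110
  H: 13 × 1.008 = 13.104
  N: 1 × 14.007 = 14.007
  O: 1 × 15.999 = 15.999
Sum: 10×12.011 + 13×1.008 + 1×14.007 + 1×15.999 = 163.220 → 163.22 g/mol.

163.22 g/mol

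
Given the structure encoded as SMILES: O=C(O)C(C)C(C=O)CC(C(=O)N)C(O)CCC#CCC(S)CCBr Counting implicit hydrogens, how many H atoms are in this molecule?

Walk through each heavy atom and fill implicit hydrogens from standard valence (C 4, N 3, O 2, S 2, halogen 1):
  atom 1: O, bond orders sum to 2 (valence 2) → 0 H
  atom 2: C, bond orders sum to 4 (valence 4) → 0 H
  atom 3: O, bond orders sum to 1 (valence 2) → 1 H
  atom 4: C, bond orders sum to 3 (valence 4) → 1 H
  atom 5: C, bond orders sum to 1 (valence 4) → 3 H
  atom 6: C, bond orders sum to 3 (valence 4) → 1 H
  atom 7: C, bond orders sum to 3 (valence 4) → 1 H
  atom 8: O, bond orders sum to 2 (valence 2) → 0 H
  atom 9: C, bond orders sum to 2 (valence 4) → 2 H
  atom 10: C, bond orders sum to 3 (valence 4) → 1 H
  atom 11: C, bond orders sum to 4 (valence 4) → 0 H
  atom 12: O, bond orders sum to 2 (valence 2) → 0 H
  atom 13: N, bond orders sum to 1 (valence 3) → 2 H
  atom 14: C, bond orders sum to 3 (valence 4) → 1 H
  atom 15: O, bond orders sum to 1 (valence 2) → 1 H
  atom 16: C, bond orders sum to 2 (valence 4) → 2 H
  atom 17: C, bond orders sum to 2 (valence 4) → 2 H
  atom 18: C, bond orders sum to 4 (valence 4) → 0 H
  atom 19: C, bond orders sum to 4 (valence 4) → 0 H
  atom 20: C, bond orders sum to 2 (valence 4) → 2 H
  atom 21: C, bond orders sum to 3 (valence 4) → 1 H
  atom 22: S, bond orders sum to 1 (valence 2) → 1 H
  atom 23: C, bond orders sum to 2 (valence 4) → 2 H
  atom 24: C, bond orders sum to 2 (valence 4) → 2 H
  atom 25: Br (halogen, monovalent) → 0 H
Total hydrogens: 26.

26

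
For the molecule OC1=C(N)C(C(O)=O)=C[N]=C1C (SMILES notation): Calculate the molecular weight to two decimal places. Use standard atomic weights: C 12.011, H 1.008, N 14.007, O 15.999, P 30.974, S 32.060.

First, the molecular formula is C7H8N2O3 (counting implicit H from valence).
  C: 7 × 12.011 = 84.077
  H: 8 × 1.008 = 8.064
  N: 2 × 14.007 = 28.014
  O: 3 × 15.999 = 47.997
Sum: 7×12.011 + 8×1.008 + 2×14.007 + 3×15.999 = 168.152 → 168.15 g/mol.

168.15 g/mol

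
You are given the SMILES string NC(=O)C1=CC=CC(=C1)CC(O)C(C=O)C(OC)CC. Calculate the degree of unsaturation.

Molecular formula: C15H21NO4.
DoU = (2C + 2 + N − H − X) / 2, where X is the halogen count and O/S are ignored.
    = (2·15 + 2 + 1 − 21 − 0) / 2 = 12 / 2 = 6.

6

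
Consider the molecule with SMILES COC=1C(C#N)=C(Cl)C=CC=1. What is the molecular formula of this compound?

C8H6ClNO

Walk through each heavy atom and fill implicit hydrogens from standard valence (C 4, N 3, O 2, S 2, halogen 1):
  atom 1: C, bond orders sum to 1 (valence 4) → 3 H
  atom 2: O, bond orders sum to 2 (valence 2) → 0 H
  atom 3: C, bond orders sum to 4 (valence 4) → 0 H
  atom 4: C, bond orders sum to 4 (valence 4) → 0 H
  atom 5: C, bond orders sum to 4 (valence 4) → 0 H
  atom 6: N, bond orders sum to 3 (valence 3) → 0 H
  atom 7: C, bond orders sum to 4 (valence 4) → 0 H
  atom 8: Cl (halogen, monovalent) → 0 H
  atom 9: C, bond orders sum to 3 (valence 4) → 1 H
  atom 10: C, bond orders sum to 3 (valence 4) → 1 H
  atom 11: C, bond orders sum to 3 (valence 4) → 1 H
Totals → C:8, H:6, Cl:1, N:1, O:1.
In Hill order: C8H6ClNO.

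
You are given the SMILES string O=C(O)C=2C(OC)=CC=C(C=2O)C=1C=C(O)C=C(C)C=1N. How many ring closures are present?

2

In SMILES, each pair of matching ring-closure digits denotes one ring-closing bond; the number of such bonds equals the number of independent rings.
Ring-closure bonds here: 2.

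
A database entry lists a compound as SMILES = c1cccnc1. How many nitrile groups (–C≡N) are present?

0

Scan the SMILES for the nitrile motif — none present.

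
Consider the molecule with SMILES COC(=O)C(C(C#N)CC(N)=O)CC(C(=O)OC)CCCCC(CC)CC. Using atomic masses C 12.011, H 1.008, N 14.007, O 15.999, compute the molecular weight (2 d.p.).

First, the molecular formula is C20H34N2O5 (counting implicit H from valence).
  C: 20 × 12.011 = 240.220
  H: 34 × 1.008 = 34.272
  N: 2 × 14.007 = 28.014
  O: 5 × 15.999 = 79.995
Sum: 20×12.011 + 34×1.008 + 2×14.007 + 5×15.999 = 382.501 → 382.50 g/mol.

382.50 g/mol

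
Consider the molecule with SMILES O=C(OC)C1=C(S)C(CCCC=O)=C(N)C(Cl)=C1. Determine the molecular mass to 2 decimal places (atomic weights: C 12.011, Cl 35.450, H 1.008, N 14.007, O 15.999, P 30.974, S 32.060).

First, the molecular formula is C12H14ClNO3S (counting implicit H from valence).
  C: 12 × 12.011 = 144.132
  Cl: 1 × 35.450 = 35.450
  H: 14 × 1.008 = 14.112
  N: 1 × 14.007 = 14.007
  O: 3 × 15.999 = 47.997
  S: 1 × 32.060 = 32.060
Sum: 12×12.011 + 1×35.450 + 14×1.008 + 1×14.007 + 3×15.999 + 1×32.060 = 287.758 → 287.76 g/mol.

287.76 g/mol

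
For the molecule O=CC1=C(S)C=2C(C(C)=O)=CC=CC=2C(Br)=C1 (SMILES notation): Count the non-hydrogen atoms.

17

Every atom symbol written in the SMILES (organic subset) is one heavy atom; implicit H are not written.
Heavy atoms by element → Br:1, C:13, O:2, S:1.
Total: 17.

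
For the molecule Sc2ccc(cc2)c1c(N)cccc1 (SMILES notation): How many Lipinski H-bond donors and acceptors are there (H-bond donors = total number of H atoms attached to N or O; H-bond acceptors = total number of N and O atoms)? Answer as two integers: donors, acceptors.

Donors: find every N or O and count the H atoms it carries.
  atom 10 (N): bond orders sum to 1 → 2 H
Lipinski HBD = 2.
Acceptors: N atoms = 1, O atoms = 0 → HBA = 1.

2, 1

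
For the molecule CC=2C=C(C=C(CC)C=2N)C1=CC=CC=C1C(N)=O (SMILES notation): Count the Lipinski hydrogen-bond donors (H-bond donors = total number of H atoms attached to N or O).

4

Donors: find every N or O and count the H atoms it carries.
  atom 10 (N): bond orders sum to 1 → 2 H
  atom 18 (N): bond orders sum to 1 → 2 H
  atom 19 (O): bond orders sum to 2 → 0 H
Lipinski HBD = 4.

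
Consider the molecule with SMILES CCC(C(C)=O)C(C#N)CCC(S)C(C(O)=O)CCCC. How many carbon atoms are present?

Count every carbon token in the SMILES (each C, including those in ring-closure positions and inside branches).
Carbon count: 16.

16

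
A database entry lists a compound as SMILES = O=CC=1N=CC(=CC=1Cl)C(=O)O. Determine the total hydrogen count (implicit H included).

Walk through each heavy atom and fill implicit hydrogens from standard valence (C 4, N 3, O 2, S 2, halogen 1):
  atom 1: O, bond orders sum to 2 (valence 2) → 0 H
  atom 2: C, bond orders sum to 3 (valence 4) → 1 H
  atom 3: C, bond orders sum to 4 (valence 4) → 0 H
  atom 4: N, bond orders sum to 3 (valence 3) → 0 H
  atom 5: C, bond orders sum to 3 (valence 4) → 1 H
  atom 6: C, bond orders sum to 4 (valence 4) → 0 H
  atom 7: C, bond orders sum to 3 (valence 4) → 1 H
  atom 8: C, bond orders sum to 4 (valence 4) → 0 H
  atom 9: Cl (halogen, monovalent) → 0 H
  atom 10: C, bond orders sum to 4 (valence 4) → 0 H
  atom 11: O, bond orders sum to 2 (valence 2) → 0 H
  atom 12: O, bond orders sum to 1 (valence 2) → 1 H
Total hydrogens: 4.

4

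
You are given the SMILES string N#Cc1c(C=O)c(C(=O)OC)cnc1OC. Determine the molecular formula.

Walk through each heavy atom and fill implicit hydrogens from standard valence (C 4, N 3, O 2, S 2, halogen 1); for lowercase aromatic atoms, an aromatic c carries 1 H when it has two neighbours and 0 H with three, and aromatic n carries 0 H:
  atom 1: N, bond orders sum to 3 (valence 3) → 0 H
  atom 2: C, bond orders sum to 4 (valence 4) → 0 H
  atom 3: aromatic c, 3 neighbours → 0 H
  atom 4: aromatic c, 3 neighbours → 0 H
  atom 5: C, bond orders sum to 3 (valence 4) → 1 H
  atom 6: O, bond orders sum to 2 (valence 2) → 0 H
  atom 7: aromatic c, 3 neighbours → 0 H
  atom 8: C, bond orders sum to 4 (valence 4) → 0 H
  atom 9: O, bond orders sum to 2 (valence 2) → 0 H
  atom 10: O, bond orders sum to 2 (valence 2) → 0 H
  atom 11: C, bond orders sum to 1 (valence 4) → 3 H
  atom 12: aromatic c, 2 neighbours → 1 H
  atom 13: aromatic n, 2 neighbours → 0 H
  atom 14: aromatic c, 3 neighbours → 0 H
  atom 15: O, bond orders sum to 2 (valence 2) → 0 H
  atom 16: C, bond orders sum to 1 (valence 4) → 3 H
Totals → C:10, H:8, N:2, O:4.

C10H8N2O4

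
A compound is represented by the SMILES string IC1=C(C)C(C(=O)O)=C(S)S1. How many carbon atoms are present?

6

Count every carbon token in the SMILES (each C, including those in ring-closure positions and inside branches).
Carbon count: 6.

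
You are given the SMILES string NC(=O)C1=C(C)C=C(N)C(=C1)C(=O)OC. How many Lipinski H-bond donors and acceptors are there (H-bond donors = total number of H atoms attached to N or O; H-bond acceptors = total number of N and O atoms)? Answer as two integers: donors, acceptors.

Donors: find every N or O and count the H atoms it carries.
  atom 1 (N): bond orders sum to 1 → 2 H
  atom 3 (O): bond orders sum to 2 → 0 H
  atom 9 (N): bond orders sum to 1 → 2 H
  atom 13 (O): bond orders sum to 2 → 0 H
  atom 14 (O): bond orders sum to 2 → 0 H
Lipinski HBD = 4.
Acceptors: N atoms = 2, O atoms = 3 → HBA = 5.

4, 5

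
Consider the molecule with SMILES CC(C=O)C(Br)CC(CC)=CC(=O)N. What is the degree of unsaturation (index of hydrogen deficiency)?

3

Molecular formula: C10H16BrNO2.
DoU = (2C + 2 + N − H − X) / 2, where X is the halogen count and O/S are ignored.
    = (2·10 + 2 + 1 − 16 − 1) / 2 = 6 / 2 = 3.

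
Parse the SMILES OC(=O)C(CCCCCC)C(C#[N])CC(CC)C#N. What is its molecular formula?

Walk through each heavy atom and fill implicit hydrogens from standard valence (C 4, N 3, O 2, S 2, halogen 1):
  atom 1: O, bond orders sum to 1 (valence 2) → 1 H
  atom 2: C, bond orders sum to 4 (valence 4) → 0 H
  atom 3: O, bond orders sum to 2 (valence 2) → 0 H
  atom 4: C, bond orders sum to 3 (valence 4) → 1 H
  atom 5: C, bond orders sum to 2 (valence 4) → 2 H
  atom 6: C, bond orders sum to 2 (valence 4) → 2 H
  atom 7: C, bond orders sum to 2 (valence 4) → 2 H
  atom 8: C, bond orders sum to 2 (valence 4) → 2 H
  atom 9: C, bond orders sum to 2 (valence 4) → 2 H
  atom 10: C, bond orders sum to 1 (valence 4) → 3 H
  atom 11: C, bond orders sum to 3 (valence 4) → 1 H
  atom 12: C, bond orders sum to 4 (valence 4) → 0 H
  atom 13: N with explicit H count 0
  atom 14: C, bond orders sum to 2 (valence 4) → 2 H
  atom 15: C, bond orders sum to 3 (valence 4) → 1 H
  atom 16: C, bond orders sum to 2 (valence 4) → 2 H
  atom 17: C, bond orders sum to 1 (valence 4) → 3 H
  atom 18: C, bond orders sum to 4 (valence 4) → 0 H
  atom 19: N, bond orders sum to 3 (valence 3) → 0 H
Totals → C:15, H:24, N:2, O:2.

C15H24N2O2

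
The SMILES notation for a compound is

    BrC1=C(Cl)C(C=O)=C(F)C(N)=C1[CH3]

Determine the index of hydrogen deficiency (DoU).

5

Molecular formula: C8H6BrClFNO.
DoU = (2C + 2 + N − H − X) / 2, where X is the halogen count and O/S are ignored.
    = (2·8 + 2 + 1 − 6 − 3) / 2 = 10 / 2 = 5.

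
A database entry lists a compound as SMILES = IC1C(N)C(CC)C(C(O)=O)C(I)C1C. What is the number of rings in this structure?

1

In SMILES, each pair of matching ring-closure digits denotes one ring-closing bond; the number of such bonds equals the number of independent rings.
Ring-closure bonds here: 1.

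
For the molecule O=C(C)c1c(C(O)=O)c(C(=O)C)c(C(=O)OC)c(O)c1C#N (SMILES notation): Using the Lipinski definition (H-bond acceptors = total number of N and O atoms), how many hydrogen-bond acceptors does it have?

8

N atoms: 1; O atoms: 7.
Lipinski HBA = 1 + 7 = 8.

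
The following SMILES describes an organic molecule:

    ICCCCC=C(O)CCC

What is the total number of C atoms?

9

Count every carbon token in the SMILES (each C, including those in ring-closure positions and inside branches).
Carbon count: 9.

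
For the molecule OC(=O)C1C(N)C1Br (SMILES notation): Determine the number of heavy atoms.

Every atom symbol written in the SMILES (organic subset) is one heavy atom; implicit H are not written.
Heavy atoms by element → Br:1, C:4, N:1, O:2.
Total: 8.

8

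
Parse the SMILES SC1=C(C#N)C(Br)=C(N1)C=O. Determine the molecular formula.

C6H3BrN2OS

Walk through each heavy atom and fill implicit hydrogens from standard valence (C 4, N 3, O 2, S 2, halogen 1):
  atom 1: S, bond orders sum to 1 (valence 2) → 1 H
  atom 2: C, bond orders sum to 4 (valence 4) → 0 H
  atom 3: C, bond orders sum to 4 (valence 4) → 0 H
  atom 4: C, bond orders sum to 4 (valence 4) → 0 H
  atom 5: N, bond orders sum to 3 (valence 3) → 0 H
  atom 6: C, bond orders sum to 4 (valence 4) → 0 H
  atom 7: Br (halogen, monovalent) → 0 H
  atom 8: C, bond orders sum to 4 (valence 4) → 0 H
  atom 9: N, bond orders sum to 2 (valence 3) → 1 H
  atom 10: C, bond orders sum to 3 (valence 4) → 1 H
  atom 11: O, bond orders sum to 2 (valence 2) → 0 H
Totals → C:6, H:3, Br:1, N:2, O:1, S:1.
In Hill order: C6H3BrN2OS.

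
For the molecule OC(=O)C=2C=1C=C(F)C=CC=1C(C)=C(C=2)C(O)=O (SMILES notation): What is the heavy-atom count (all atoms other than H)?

18

Every atom symbol written in the SMILES (organic subset) is one heavy atom; implicit H are not written.
Heavy atoms by element → C:13, F:1, O:4.
Total: 18.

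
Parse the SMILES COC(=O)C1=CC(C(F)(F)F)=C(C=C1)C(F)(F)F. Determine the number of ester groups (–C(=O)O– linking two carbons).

The ester motif appears at heavy-atom position 3 in the SMILES.
Ester count: 1.

1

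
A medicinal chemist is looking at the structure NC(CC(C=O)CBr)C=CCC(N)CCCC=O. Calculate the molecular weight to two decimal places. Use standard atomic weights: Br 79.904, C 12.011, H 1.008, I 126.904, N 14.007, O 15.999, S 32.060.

First, the molecular formula is C13H23BrN2O2 (counting implicit H from valence).
  Br: 1 × 79.904 = 79.904
  C: 13 × 12.011 = 156.143
  H: 23 × 1.008 = 23.184
  N: 2 × 14.007 = 28.014
  O: 2 × 15.999 = 31.998
Sum: 1×79.904 + 13×12.011 + 23×1.008 + 2×14.007 + 2×15.999 = 319.243 → 319.24 g/mol.

319.24 g/mol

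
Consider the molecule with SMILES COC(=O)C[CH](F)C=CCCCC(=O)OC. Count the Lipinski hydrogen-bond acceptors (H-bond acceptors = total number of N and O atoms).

N atoms: 0; O atoms: 4.
Lipinski HBA = 0 + 4 = 4.

4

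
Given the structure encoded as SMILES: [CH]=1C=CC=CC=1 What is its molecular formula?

C6H6

Walk through each heavy atom and fill implicit hydrogens from standard valence (C 4, N 3, O 2, S 2, halogen 1):
  atom 1: C with explicit H count 1
  atom 2: C, bond orders sum to 3 (valence 4) → 1 H
  atom 3: C, bond orders sum to 3 (valence 4) → 1 H
  atom 4: C, bond orders sum to 3 (valence 4) → 1 H
  atom 5: C, bond orders sum to 3 (valence 4) → 1 H
  atom 6: C, bond orders sum to 3 (valence 4) → 1 H
Totals → C:6, H:6.
In Hill order: C6H6.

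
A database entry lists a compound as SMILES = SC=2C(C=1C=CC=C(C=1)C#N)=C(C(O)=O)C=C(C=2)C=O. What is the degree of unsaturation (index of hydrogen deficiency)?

Molecular formula: C15H9NO3S.
DoU = (2C + 2 + N − H − X) / 2, where X is the halogen count and O/S are ignored.
    = (2·15 + 2 + 1 − 9 − 0) / 2 = 24 / 2 = 12.

12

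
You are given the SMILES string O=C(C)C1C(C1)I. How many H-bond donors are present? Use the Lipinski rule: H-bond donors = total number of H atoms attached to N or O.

0

Donors: find every N or O and count the H atoms it carries.
  atom 1 (O): bond orders sum to 2 → 0 H
Lipinski HBD = 0.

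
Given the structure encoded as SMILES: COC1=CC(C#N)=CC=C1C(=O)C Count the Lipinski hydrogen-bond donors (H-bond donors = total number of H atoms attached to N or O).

0

Donors: find every N or O and count the H atoms it carries.
  atom 2 (O): bond orders sum to 2 → 0 H
  atom 7 (N): bond orders sum to 3 → 0 H
  atom 12 (O): bond orders sum to 2 → 0 H
Lipinski HBD = 0.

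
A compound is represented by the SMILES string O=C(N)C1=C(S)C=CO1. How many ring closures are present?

1

In SMILES, each pair of matching ring-closure digits denotes one ring-closing bond; the number of such bonds equals the number of independent rings.
Ring-closure bonds here: 1.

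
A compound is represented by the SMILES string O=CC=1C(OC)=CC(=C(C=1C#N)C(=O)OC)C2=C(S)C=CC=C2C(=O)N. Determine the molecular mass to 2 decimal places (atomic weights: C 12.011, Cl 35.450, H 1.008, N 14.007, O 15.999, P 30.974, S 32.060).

First, the molecular formula is C18H14N2O5S (counting implicit H from valence).
  C: 18 × 12.011 = 216.198
  H: 14 × 1.008 = 14.112
  N: 2 × 14.007 = 28.014
  O: 5 × 15.999 = 79.995
  S: 1 × 32.060 = 32.060
Sum: 18×12.011 + 14×1.008 + 2×14.007 + 5×15.999 + 1×32.060 = 370.379 → 370.38 g/mol.

370.38 g/mol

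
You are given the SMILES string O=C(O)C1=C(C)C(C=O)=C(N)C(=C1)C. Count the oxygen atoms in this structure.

Scan the SMILES for O atoms (remember two-letter symbols like Cl and Br are single atoms).
Oxygen count: 3.

3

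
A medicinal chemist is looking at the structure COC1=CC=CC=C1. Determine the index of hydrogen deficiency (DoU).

Degree of unsaturation = (number of rings) + (number of π bonds).
Ring closures in the SMILES: 1.
π bonds: 3 double bonds (each 1 DoU) → 3 DoU from unsaturation.
Total DoU = 1 + 3 = 4.

4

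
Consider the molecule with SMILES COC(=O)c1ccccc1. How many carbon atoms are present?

8

Count every carbon token in the SMILES (each C, including those in ring-closure positions and inside branches).
Carbon count: 8.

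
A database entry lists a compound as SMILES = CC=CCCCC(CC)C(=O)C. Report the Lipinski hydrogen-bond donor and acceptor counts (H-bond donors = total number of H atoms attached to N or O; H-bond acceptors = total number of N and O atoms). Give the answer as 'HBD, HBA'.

0, 1

Donors: find every N or O and count the H atoms it carries.
  atom 11 (O): bond orders sum to 2 → 0 H
Lipinski HBD = 0.
Acceptors: N atoms = 0, O atoms = 1 → HBA = 1.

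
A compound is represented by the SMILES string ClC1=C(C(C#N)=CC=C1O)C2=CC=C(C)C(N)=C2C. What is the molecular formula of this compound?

Walk through each heavy atom and fill implicit hydrogens from standard valence (C 4, N 3, O 2, S 2, halogen 1):
  atom 1: Cl (halogen, monovalent) → 0 H
  atom 2: C, bond orders sum to 4 (valence 4) → 0 H
  atom 3: C, bond orders sum to 4 (valence 4) → 0 H
  atom 4: C, bond orders sum to 4 (valence 4) → 0 H
  atom 5: C, bond orders sum to 4 (valence 4) → 0 H
  atom 6: N, bond orders sum to 3 (valence 3) → 0 H
  atom 7: C, bond orders sum to 3 (valence 4) → 1 H
  atom 8: C, bond orders sum to 3 (valence 4) → 1 H
  atom 9: C, bond orders sum to 4 (valence 4) → 0 H
  atom 10: O, bond orders sum to 1 (valence 2) → 1 H
  atom 11: C, bond orders sum to 4 (valence 4) → 0 H
  atom 12: C, bond orders sum to 3 (valence 4) → 1 H
  atom 13: C, bond orders sum to 3 (valence 4) → 1 H
  atom 14: C, bond orders sum to 4 (valence 4) → 0 H
  atom 15: C, bond orders sum to 1 (valence 4) → 3 H
  atom 16: C, bond orders sum to 4 (valence 4) → 0 H
  atom 17: N, bond orders sum to 1 (valence 3) → 2 H
  atom 18: C, bond orders sum to 4 (valence 4) → 0 H
  atom 19: C, bond orders sum to 1 (valence 4) → 3 H
Totals → C:15, H:13, Cl:1, N:2, O:1.
In Hill order: C15H13ClN2O.

C15H13ClN2O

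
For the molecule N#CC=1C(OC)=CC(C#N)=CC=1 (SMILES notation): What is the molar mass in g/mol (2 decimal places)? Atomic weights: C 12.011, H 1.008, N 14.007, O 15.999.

First, the molecular formula is C9H6N2O (counting implicit H from valence).
  C: 9 × 12.011 = 108.099
  H: 6 × 1.008 = 6.048
  N: 2 × 14.007 = 28.014
  O: 1 × 15.999 = 15.999
Sum: 9×12.011 + 6×1.008 + 2×14.007 + 1×15.999 = 158.160 → 158.16 g/mol.

158.16 g/mol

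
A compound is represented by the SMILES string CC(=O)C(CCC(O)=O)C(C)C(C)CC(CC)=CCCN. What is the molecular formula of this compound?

C17H31NO3

Walk through each heavy atom and fill implicit hydrogens from standard valence (C 4, N 3, O 2, S 2, halogen 1):
  atom 1: C, bond orders sum to 1 (valence 4) → 3 H
  atom 2: C, bond orders sum to 4 (valence 4) → 0 H
  atom 3: O, bond orders sum to 2 (valence 2) → 0 H
  atom 4: C, bond orders sum to 3 (valence 4) → 1 H
  atom 5: C, bond orders sum to 2 (valence 4) → 2 H
  atom 6: C, bond orders sum to 2 (valence 4) → 2 H
  atom 7: C, bond orders sum to 4 (valence 4) → 0 H
  atom 8: O, bond orders sum to 1 (valence 2) → 1 H
  atom 9: O, bond orders sum to 2 (valence 2) → 0 H
  atom 10: C, bond orders sum to 3 (valence 4) → 1 H
  atom 11: C, bond orders sum to 1 (valence 4) → 3 H
  atom 12: C, bond orders sum to 3 (valence 4) → 1 H
  atom 13: C, bond orders sum to 1 (valence 4) → 3 H
  atom 14: C, bond orders sum to 2 (valence 4) → 2 H
  atom 15: C, bond orders sum to 4 (valence 4) → 0 H
  atom 16: C, bond orders sum to 2 (valence 4) → 2 H
  atom 17: C, bond orders sum to 1 (valence 4) → 3 H
  atom 18: C, bond orders sum to 3 (valence 4) → 1 H
  atom 19: C, bond orders sum to 2 (valence 4) → 2 H
  atom 20: C, bond orders sum to 2 (valence 4) → 2 H
  atom 21: N, bond orders sum to 1 (valence 3) → 2 H
Totals → C:17, H:31, N:1, O:3.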